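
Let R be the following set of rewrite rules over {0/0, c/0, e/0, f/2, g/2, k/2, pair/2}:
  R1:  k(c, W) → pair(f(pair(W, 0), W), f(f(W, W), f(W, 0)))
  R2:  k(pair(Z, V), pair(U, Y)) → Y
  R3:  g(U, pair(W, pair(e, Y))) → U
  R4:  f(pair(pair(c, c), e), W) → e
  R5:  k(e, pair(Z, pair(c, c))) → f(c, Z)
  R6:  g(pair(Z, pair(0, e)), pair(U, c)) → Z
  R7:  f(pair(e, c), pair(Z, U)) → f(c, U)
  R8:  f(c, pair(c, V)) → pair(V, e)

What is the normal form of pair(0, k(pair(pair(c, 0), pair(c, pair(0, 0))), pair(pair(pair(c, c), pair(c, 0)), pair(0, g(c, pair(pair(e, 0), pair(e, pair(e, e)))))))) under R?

1. pair(0, k(pair(pair(c, 0), pair(c, pair(0, 0))), pair(pair(pair(c, c), pair(c, 0)), pair(0, g(c, pair(pair(e, 0), pair(e, pair(e, e))))))))  →  pair(0, pair(0, g(c, pair(pair(e, 0), pair(e, pair(e, e))))))   [R2 at 2]
2. pair(0, pair(0, g(c, pair(pair(e, 0), pair(e, pair(e, e))))))  →  pair(0, pair(0, c))   [R3 at 2.2]

pair(0, pair(0, c))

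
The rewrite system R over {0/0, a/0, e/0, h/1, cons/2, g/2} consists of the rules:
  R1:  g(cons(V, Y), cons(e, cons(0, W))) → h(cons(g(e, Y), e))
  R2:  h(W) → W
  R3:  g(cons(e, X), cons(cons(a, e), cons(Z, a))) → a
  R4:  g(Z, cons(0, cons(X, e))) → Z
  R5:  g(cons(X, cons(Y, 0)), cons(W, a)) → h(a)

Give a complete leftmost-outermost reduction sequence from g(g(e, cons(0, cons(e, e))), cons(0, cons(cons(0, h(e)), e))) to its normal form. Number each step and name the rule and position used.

1. g(g(e, cons(0, cons(e, e))), cons(0, cons(cons(0, h(e)), e)))  →  g(e, cons(0, cons(e, e)))   [R4 at ε]
2. g(e, cons(0, cons(e, e)))  →  e   [R4 at ε]

e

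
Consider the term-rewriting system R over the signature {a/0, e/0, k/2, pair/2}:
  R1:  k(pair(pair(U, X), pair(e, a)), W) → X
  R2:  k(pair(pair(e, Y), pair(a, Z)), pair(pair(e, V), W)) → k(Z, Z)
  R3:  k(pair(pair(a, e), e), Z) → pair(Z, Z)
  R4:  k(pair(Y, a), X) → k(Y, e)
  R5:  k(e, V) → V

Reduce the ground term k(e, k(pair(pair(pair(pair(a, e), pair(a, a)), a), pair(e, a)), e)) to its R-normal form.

a

1. k(e, k(pair(pair(pair(pair(a, e), pair(a, a)), a), pair(e, a)), e))  →  k(pair(pair(pair(pair(a, e), pair(a, a)), a), pair(e, a)), e)   [R5 at ε]
2. k(pair(pair(pair(pair(a, e), pair(a, a)), a), pair(e, a)), e)  →  a   [R1 at ε]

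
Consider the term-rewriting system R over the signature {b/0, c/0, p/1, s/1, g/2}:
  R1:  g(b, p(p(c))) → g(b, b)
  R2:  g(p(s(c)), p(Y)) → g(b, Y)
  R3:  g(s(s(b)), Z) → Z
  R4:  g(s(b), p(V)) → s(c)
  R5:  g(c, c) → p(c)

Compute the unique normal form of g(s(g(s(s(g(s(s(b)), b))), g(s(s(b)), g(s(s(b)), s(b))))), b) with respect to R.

b

1. g(s(g(s(s(g(s(s(b)), b))), g(s(s(b)), g(s(s(b)), s(b))))), b)  →  g(s(g(s(s(b)), g(s(s(b)), g(s(s(b)), s(b))))), b)   [R3 at 1.1.1.1.1]
2. g(s(g(s(s(b)), g(s(s(b)), g(s(s(b)), s(b))))), b)  →  g(s(g(s(s(b)), g(s(s(b)), s(b)))), b)   [R3 at 1.1]
3. g(s(g(s(s(b)), g(s(s(b)), s(b)))), b)  →  g(s(g(s(s(b)), s(b))), b)   [R3 at 1.1]
4. g(s(g(s(s(b)), s(b))), b)  →  g(s(s(b)), b)   [R3 at 1.1]
5. g(s(s(b)), b)  →  b   [R3 at ε]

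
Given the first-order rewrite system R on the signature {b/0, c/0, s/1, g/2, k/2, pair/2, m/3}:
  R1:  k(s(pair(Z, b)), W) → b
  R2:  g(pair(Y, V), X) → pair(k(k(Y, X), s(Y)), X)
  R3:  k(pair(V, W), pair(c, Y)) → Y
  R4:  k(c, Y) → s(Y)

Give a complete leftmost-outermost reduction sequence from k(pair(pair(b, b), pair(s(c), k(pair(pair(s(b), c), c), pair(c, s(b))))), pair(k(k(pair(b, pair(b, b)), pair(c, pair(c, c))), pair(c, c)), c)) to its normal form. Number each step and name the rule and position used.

1. k(pair(pair(b, b), pair(s(c), k(pair(pair(s(b), c), c), pair(c, s(b))))), pair(k(k(pair(b, pair(b, b)), pair(c, pair(c, c))), pair(c, c)), c))  →  k(pair(pair(b, b), pair(s(c), s(b))), pair(k(k(pair(b, pair(b, b)), pair(c, pair(c, c))), pair(c, c)), c))   [R3 at 1.2.2]
2. k(pair(pair(b, b), pair(s(c), s(b))), pair(k(k(pair(b, pair(b, b)), pair(c, pair(c, c))), pair(c, c)), c))  →  k(pair(pair(b, b), pair(s(c), s(b))), pair(k(pair(c, c), pair(c, c)), c))   [R3 at 2.1.1]
3. k(pair(pair(b, b), pair(s(c), s(b))), pair(k(pair(c, c), pair(c, c)), c))  →  k(pair(pair(b, b), pair(s(c), s(b))), pair(c, c))   [R3 at 2.1]
4. k(pair(pair(b, b), pair(s(c), s(b))), pair(c, c))  →  c   [R3 at ε]

c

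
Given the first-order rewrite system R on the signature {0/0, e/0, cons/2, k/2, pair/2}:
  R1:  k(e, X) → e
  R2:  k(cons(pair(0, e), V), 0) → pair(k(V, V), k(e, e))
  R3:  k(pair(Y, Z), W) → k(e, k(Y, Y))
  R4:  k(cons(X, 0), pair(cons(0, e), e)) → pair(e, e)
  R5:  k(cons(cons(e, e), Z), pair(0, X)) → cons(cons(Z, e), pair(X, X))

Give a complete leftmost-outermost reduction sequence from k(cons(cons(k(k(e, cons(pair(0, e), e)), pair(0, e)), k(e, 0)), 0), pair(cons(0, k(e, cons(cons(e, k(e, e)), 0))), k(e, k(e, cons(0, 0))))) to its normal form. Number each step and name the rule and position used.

1. k(cons(cons(k(k(e, cons(pair(0, e), e)), pair(0, e)), k(e, 0)), 0), pair(cons(0, k(e, cons(cons(e, k(e, e)), 0))), k(e, k(e, cons(0, 0)))))  →  k(cons(cons(k(e, pair(0, e)), k(e, 0)), 0), pair(cons(0, k(e, cons(cons(e, k(e, e)), 0))), k(e, k(e, cons(0, 0)))))   [R1 at 1.1.1.1]
2. k(cons(cons(k(e, pair(0, e)), k(e, 0)), 0), pair(cons(0, k(e, cons(cons(e, k(e, e)), 0))), k(e, k(e, cons(0, 0)))))  →  k(cons(cons(e, k(e, 0)), 0), pair(cons(0, k(e, cons(cons(e, k(e, e)), 0))), k(e, k(e, cons(0, 0)))))   [R1 at 1.1.1]
3. k(cons(cons(e, k(e, 0)), 0), pair(cons(0, k(e, cons(cons(e, k(e, e)), 0))), k(e, k(e, cons(0, 0)))))  →  k(cons(cons(e, e), 0), pair(cons(0, k(e, cons(cons(e, k(e, e)), 0))), k(e, k(e, cons(0, 0)))))   [R1 at 1.1.2]
4. k(cons(cons(e, e), 0), pair(cons(0, k(e, cons(cons(e, k(e, e)), 0))), k(e, k(e, cons(0, 0)))))  →  k(cons(cons(e, e), 0), pair(cons(0, e), k(e, k(e, cons(0, 0)))))   [R1 at 2.1.2]
5. k(cons(cons(e, e), 0), pair(cons(0, e), k(e, k(e, cons(0, 0)))))  →  k(cons(cons(e, e), 0), pair(cons(0, e), e))   [R1 at 2.2]
6. k(cons(cons(e, e), 0), pair(cons(0, e), e))  →  pair(e, e)   [R4 at ε]

pair(e, e)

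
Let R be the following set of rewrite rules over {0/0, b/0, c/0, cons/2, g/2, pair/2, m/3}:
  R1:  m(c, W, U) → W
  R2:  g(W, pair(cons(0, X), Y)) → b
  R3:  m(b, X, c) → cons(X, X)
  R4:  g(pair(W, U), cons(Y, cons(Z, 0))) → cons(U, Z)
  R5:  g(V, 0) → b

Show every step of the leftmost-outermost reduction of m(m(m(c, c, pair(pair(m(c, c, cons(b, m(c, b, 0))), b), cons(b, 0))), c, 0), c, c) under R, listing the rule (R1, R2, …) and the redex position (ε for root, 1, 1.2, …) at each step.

1. m(m(m(c, c, pair(pair(m(c, c, cons(b, m(c, b, 0))), b), cons(b, 0))), c, 0), c, c)  →  m(m(c, c, 0), c, c)   [R1 at 1.1]
2. m(m(c, c, 0), c, c)  →  m(c, c, c)   [R1 at 1]
3. m(c, c, c)  →  c   [R1 at ε]

c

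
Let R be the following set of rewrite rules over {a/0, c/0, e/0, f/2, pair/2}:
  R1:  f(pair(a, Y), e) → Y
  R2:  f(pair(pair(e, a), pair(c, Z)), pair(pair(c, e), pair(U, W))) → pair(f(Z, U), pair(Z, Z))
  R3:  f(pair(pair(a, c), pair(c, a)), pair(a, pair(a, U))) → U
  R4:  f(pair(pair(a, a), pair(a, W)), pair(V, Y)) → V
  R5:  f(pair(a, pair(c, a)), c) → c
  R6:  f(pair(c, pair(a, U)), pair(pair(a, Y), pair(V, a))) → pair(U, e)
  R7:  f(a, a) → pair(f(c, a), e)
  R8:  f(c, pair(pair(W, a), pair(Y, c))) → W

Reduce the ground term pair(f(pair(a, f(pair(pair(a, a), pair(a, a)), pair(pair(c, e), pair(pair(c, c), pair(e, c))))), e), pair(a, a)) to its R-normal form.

1. pair(f(pair(a, f(pair(pair(a, a), pair(a, a)), pair(pair(c, e), pair(pair(c, c), pair(e, c))))), e), pair(a, a))  →  pair(f(pair(pair(a, a), pair(a, a)), pair(pair(c, e), pair(pair(c, c), pair(e, c)))), pair(a, a))   [R1 at 1]
2. pair(f(pair(pair(a, a), pair(a, a)), pair(pair(c, e), pair(pair(c, c), pair(e, c)))), pair(a, a))  →  pair(pair(c, e), pair(a, a))   [R4 at 1]

pair(pair(c, e), pair(a, a))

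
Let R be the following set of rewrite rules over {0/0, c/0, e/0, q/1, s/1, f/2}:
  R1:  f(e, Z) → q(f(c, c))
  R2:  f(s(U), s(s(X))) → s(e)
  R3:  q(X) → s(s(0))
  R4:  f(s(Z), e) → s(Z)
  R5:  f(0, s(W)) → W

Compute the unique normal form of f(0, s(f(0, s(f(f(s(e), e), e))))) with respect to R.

s(e)

1. f(0, s(f(0, s(f(f(s(e), e), e)))))  →  f(0, s(f(f(s(e), e), e)))   [R5 at ε]
2. f(0, s(f(f(s(e), e), e)))  →  f(f(s(e), e), e)   [R5 at ε]
3. f(f(s(e), e), e)  →  f(s(e), e)   [R4 at 1]
4. f(s(e), e)  →  s(e)   [R4 at ε]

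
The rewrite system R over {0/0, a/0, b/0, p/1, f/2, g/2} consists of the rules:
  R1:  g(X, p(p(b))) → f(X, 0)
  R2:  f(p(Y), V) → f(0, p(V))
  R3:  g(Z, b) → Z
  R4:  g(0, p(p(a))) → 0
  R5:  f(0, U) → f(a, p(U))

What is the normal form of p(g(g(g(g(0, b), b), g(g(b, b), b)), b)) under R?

1. p(g(g(g(g(0, b), b), g(g(b, b), b)), b))  →  p(g(g(g(0, b), b), g(g(b, b), b)))   [R3 at 1]
2. p(g(g(g(0, b), b), g(g(b, b), b)))  →  p(g(g(0, b), g(g(b, b), b)))   [R3 at 1.1]
3. p(g(g(0, b), g(g(b, b), b)))  →  p(g(0, g(g(b, b), b)))   [R3 at 1.1]
4. p(g(0, g(g(b, b), b)))  →  p(g(0, g(b, b)))   [R3 at 1.2]
5. p(g(0, g(b, b)))  →  p(g(0, b))   [R3 at 1.2]
6. p(g(0, b))  →  p(0)   [R3 at 1]

p(0)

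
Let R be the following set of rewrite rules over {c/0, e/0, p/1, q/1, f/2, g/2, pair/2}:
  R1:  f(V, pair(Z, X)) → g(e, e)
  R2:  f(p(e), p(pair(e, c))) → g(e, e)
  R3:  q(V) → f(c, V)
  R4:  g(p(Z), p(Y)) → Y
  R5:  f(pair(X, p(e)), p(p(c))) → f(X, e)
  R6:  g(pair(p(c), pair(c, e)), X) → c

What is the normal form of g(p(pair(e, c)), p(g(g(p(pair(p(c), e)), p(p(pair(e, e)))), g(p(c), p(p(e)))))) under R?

1. g(p(pair(e, c)), p(g(g(p(pair(p(c), e)), p(p(pair(e, e)))), g(p(c), p(p(e))))))  →  g(g(p(pair(p(c), e)), p(p(pair(e, e)))), g(p(c), p(p(e))))   [R4 at ε]
2. g(g(p(pair(p(c), e)), p(p(pair(e, e)))), g(p(c), p(p(e))))  →  g(p(pair(e, e)), g(p(c), p(p(e))))   [R4 at 1]
3. g(p(pair(e, e)), g(p(c), p(p(e))))  →  g(p(pair(e, e)), p(e))   [R4 at 2]
4. g(p(pair(e, e)), p(e))  →  e   [R4 at ε]

e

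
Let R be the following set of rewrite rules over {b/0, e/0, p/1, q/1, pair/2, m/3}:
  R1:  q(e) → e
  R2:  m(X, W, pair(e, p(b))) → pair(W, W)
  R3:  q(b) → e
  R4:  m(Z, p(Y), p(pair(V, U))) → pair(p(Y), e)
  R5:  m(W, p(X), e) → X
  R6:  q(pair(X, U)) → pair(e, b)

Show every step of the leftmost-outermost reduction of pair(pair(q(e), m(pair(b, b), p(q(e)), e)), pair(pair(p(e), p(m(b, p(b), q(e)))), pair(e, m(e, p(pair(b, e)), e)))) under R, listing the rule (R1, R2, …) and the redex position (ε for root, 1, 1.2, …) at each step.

pair(pair(e, e), pair(pair(p(e), p(b)), pair(e, pair(b, e))))

1. pair(pair(q(e), m(pair(b, b), p(q(e)), e)), pair(pair(p(e), p(m(b, p(b), q(e)))), pair(e, m(e, p(pair(b, e)), e))))  →  pair(pair(e, m(pair(b, b), p(q(e)), e)), pair(pair(p(e), p(m(b, p(b), q(e)))), pair(e, m(e, p(pair(b, e)), e))))   [R1 at 1.1]
2. pair(pair(e, m(pair(b, b), p(q(e)), e)), pair(pair(p(e), p(m(b, p(b), q(e)))), pair(e, m(e, p(pair(b, e)), e))))  →  pair(pair(e, q(e)), pair(pair(p(e), p(m(b, p(b), q(e)))), pair(e, m(e, p(pair(b, e)), e))))   [R5 at 1.2]
3. pair(pair(e, q(e)), pair(pair(p(e), p(m(b, p(b), q(e)))), pair(e, m(e, p(pair(b, e)), e))))  →  pair(pair(e, e), pair(pair(p(e), p(m(b, p(b), q(e)))), pair(e, m(e, p(pair(b, e)), e))))   [R1 at 1.2]
4. pair(pair(e, e), pair(pair(p(e), p(m(b, p(b), q(e)))), pair(e, m(e, p(pair(b, e)), e))))  →  pair(pair(e, e), pair(pair(p(e), p(m(b, p(b), e))), pair(e, m(e, p(pair(b, e)), e))))   [R1 at 2.1.2.1.3]
5. pair(pair(e, e), pair(pair(p(e), p(m(b, p(b), e))), pair(e, m(e, p(pair(b, e)), e))))  →  pair(pair(e, e), pair(pair(p(e), p(b)), pair(e, m(e, p(pair(b, e)), e))))   [R5 at 2.1.2.1]
6. pair(pair(e, e), pair(pair(p(e), p(b)), pair(e, m(e, p(pair(b, e)), e))))  →  pair(pair(e, e), pair(pair(p(e), p(b)), pair(e, pair(b, e))))   [R5 at 2.2.2]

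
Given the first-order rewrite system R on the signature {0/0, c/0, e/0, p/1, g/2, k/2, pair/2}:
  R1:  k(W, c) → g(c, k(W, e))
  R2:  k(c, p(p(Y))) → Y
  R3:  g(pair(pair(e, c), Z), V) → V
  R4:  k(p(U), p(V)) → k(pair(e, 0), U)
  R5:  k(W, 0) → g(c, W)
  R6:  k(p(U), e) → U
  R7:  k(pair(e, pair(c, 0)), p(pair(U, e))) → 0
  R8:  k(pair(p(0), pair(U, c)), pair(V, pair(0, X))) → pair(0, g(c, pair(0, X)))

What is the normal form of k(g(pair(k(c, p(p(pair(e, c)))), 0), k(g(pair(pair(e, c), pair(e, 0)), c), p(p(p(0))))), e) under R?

0

1. k(g(pair(k(c, p(p(pair(e, c)))), 0), k(g(pair(pair(e, c), pair(e, 0)), c), p(p(p(0))))), e)  →  k(g(pair(pair(e, c), 0), k(g(pair(pair(e, c), pair(e, 0)), c), p(p(p(0))))), e)   [R2 at 1.1.1]
2. k(g(pair(pair(e, c), 0), k(g(pair(pair(e, c), pair(e, 0)), c), p(p(p(0))))), e)  →  k(k(g(pair(pair(e, c), pair(e, 0)), c), p(p(p(0)))), e)   [R3 at 1]
3. k(k(g(pair(pair(e, c), pair(e, 0)), c), p(p(p(0)))), e)  →  k(k(c, p(p(p(0)))), e)   [R3 at 1.1]
4. k(k(c, p(p(p(0)))), e)  →  k(p(0), e)   [R2 at 1]
5. k(p(0), e)  →  0   [R6 at ε]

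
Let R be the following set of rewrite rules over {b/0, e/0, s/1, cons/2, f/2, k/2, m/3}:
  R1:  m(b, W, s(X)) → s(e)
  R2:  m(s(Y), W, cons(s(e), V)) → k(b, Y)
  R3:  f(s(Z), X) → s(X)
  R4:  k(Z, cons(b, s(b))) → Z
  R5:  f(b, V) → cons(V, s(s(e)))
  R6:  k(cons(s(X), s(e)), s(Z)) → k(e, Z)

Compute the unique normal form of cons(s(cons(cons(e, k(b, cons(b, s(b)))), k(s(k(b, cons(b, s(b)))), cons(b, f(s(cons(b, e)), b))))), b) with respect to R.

1. cons(s(cons(cons(e, k(b, cons(b, s(b)))), k(s(k(b, cons(b, s(b)))), cons(b, f(s(cons(b, e)), b))))), b)  →  cons(s(cons(cons(e, b), k(s(k(b, cons(b, s(b)))), cons(b, f(s(cons(b, e)), b))))), b)   [R4 at 1.1.1.2]
2. cons(s(cons(cons(e, b), k(s(k(b, cons(b, s(b)))), cons(b, f(s(cons(b, e)), b))))), b)  →  cons(s(cons(cons(e, b), k(s(b), cons(b, f(s(cons(b, e)), b))))), b)   [R4 at 1.1.2.1.1]
3. cons(s(cons(cons(e, b), k(s(b), cons(b, f(s(cons(b, e)), b))))), b)  →  cons(s(cons(cons(e, b), k(s(b), cons(b, s(b))))), b)   [R3 at 1.1.2.2.2]
4. cons(s(cons(cons(e, b), k(s(b), cons(b, s(b))))), b)  →  cons(s(cons(cons(e, b), s(b))), b)   [R4 at 1.1.2]

cons(s(cons(cons(e, b), s(b))), b)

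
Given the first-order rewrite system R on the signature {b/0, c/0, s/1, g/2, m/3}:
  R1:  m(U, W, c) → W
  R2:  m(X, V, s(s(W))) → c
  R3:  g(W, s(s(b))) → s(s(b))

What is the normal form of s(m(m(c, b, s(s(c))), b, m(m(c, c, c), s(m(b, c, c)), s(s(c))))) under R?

1. s(m(m(c, b, s(s(c))), b, m(m(c, c, c), s(m(b, c, c)), s(s(c)))))  →  s(m(c, b, m(m(c, c, c), s(m(b, c, c)), s(s(c)))))   [R2 at 1.1]
2. s(m(c, b, m(m(c, c, c), s(m(b, c, c)), s(s(c)))))  →  s(m(c, b, c))   [R2 at 1.3]
3. s(m(c, b, c))  →  s(b)   [R1 at 1]

s(b)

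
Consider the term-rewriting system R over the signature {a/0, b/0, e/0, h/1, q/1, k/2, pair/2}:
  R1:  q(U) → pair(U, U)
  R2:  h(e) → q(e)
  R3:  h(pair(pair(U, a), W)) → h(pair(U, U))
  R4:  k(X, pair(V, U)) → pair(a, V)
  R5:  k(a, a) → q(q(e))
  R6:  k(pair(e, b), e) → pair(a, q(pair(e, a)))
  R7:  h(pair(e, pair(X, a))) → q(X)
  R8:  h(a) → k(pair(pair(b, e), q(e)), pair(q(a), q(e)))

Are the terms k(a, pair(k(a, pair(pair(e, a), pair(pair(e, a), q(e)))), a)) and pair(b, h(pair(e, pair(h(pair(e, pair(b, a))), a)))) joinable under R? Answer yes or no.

no — NF(t₁) = pair(a, pair(a, pair(e, a))), NF(t₂) = pair(b, pair(pair(b, b), pair(b, b)))

Reduce t₁ = k(a, pair(k(a, pair(pair(e, a), pair(pair(e, a), q(e)))), a)):
1. k(a, pair(k(a, pair(pair(e, a), pair(pair(e, a), q(e)))), a))  →  pair(a, k(a, pair(pair(e, a), pair(pair(e, a), q(e)))))   [R4 at ε]
2. pair(a, k(a, pair(pair(e, a), pair(pair(e, a), q(e)))))  →  pair(a, pair(a, pair(e, a)))   [R4 at 2]

Reduce t₂ = pair(b, h(pair(e, pair(h(pair(e, pair(b, a))), a)))):
1. pair(b, h(pair(e, pair(h(pair(e, pair(b, a))), a))))  →  pair(b, q(h(pair(e, pair(b, a)))))   [R7 at 2]
2. pair(b, q(h(pair(e, pair(b, a)))))  →  pair(b, pair(h(pair(e, pair(b, a))), h(pair(e, pair(b, a)))))   [R1 at 2]
3. pair(b, pair(h(pair(e, pair(b, a))), h(pair(e, pair(b, a)))))  →  pair(b, pair(q(b), h(pair(e, pair(b, a)))))   [R7 at 2.1]
4. pair(b, pair(q(b), h(pair(e, pair(b, a)))))  →  pair(b, pair(pair(b, b), h(pair(e, pair(b, a)))))   [R1 at 2.1]
5. pair(b, pair(pair(b, b), h(pair(e, pair(b, a)))))  →  pair(b, pair(pair(b, b), q(b)))   [R7 at 2.2]
6. pair(b, pair(pair(b, b), q(b)))  →  pair(b, pair(pair(b, b), pair(b, b)))   [R1 at 2.2]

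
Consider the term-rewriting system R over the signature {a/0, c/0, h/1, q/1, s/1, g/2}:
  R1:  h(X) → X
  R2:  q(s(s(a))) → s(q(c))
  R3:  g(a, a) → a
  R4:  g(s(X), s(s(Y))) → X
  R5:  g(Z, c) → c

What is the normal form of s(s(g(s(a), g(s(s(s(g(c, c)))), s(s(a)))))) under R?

1. s(s(g(s(a), g(s(s(s(g(c, c)))), s(s(a))))))  →  s(s(g(s(a), s(s(g(c, c))))))   [R4 at 1.1.2]
2. s(s(g(s(a), s(s(g(c, c))))))  →  s(s(a))   [R4 at 1.1]

s(s(a))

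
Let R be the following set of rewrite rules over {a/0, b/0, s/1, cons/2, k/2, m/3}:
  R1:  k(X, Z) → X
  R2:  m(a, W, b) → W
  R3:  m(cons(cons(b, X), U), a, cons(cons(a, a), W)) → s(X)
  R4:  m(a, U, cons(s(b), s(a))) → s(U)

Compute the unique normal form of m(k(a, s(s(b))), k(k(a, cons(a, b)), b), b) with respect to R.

a

1. m(k(a, s(s(b))), k(k(a, cons(a, b)), b), b)  →  m(a, k(k(a, cons(a, b)), b), b)   [R1 at 1]
2. m(a, k(k(a, cons(a, b)), b), b)  →  k(k(a, cons(a, b)), b)   [R2 at ε]
3. k(k(a, cons(a, b)), b)  →  k(a, cons(a, b))   [R1 at ε]
4. k(a, cons(a, b))  →  a   [R1 at ε]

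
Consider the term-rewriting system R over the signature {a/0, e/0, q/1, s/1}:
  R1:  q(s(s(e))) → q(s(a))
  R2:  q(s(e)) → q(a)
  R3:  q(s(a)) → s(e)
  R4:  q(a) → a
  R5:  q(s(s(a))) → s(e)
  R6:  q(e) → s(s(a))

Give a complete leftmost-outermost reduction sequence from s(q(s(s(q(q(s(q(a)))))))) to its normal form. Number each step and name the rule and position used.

s(s(e))

1. s(q(s(s(q(q(s(q(a))))))))  →  s(q(s(s(q(q(s(a)))))))   [R4 at 1.1.1.1.1.1.1]
2. s(q(s(s(q(q(s(a)))))))  →  s(q(s(s(q(s(e))))))   [R3 at 1.1.1.1.1]
3. s(q(s(s(q(s(e))))))  →  s(q(s(s(q(a)))))   [R2 at 1.1.1.1]
4. s(q(s(s(q(a)))))  →  s(q(s(s(a))))   [R4 at 1.1.1.1]
5. s(q(s(s(a))))  →  s(s(e))   [R5 at 1]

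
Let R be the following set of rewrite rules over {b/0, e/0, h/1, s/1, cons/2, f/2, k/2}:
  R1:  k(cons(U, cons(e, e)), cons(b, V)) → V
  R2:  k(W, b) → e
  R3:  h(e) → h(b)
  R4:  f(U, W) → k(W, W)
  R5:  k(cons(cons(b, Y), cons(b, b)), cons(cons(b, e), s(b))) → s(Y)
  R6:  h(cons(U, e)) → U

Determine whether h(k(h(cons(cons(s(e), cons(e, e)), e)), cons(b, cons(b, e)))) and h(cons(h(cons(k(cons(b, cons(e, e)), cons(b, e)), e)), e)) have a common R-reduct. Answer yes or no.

Reduce t₁ = h(k(h(cons(cons(s(e), cons(e, e)), e)), cons(b, cons(b, e)))):
1. h(k(h(cons(cons(s(e), cons(e, e)), e)), cons(b, cons(b, e))))  →  h(k(cons(s(e), cons(e, e)), cons(b, cons(b, e))))   [R6 at 1.1]
2. h(k(cons(s(e), cons(e, e)), cons(b, cons(b, e))))  →  h(cons(b, e))   [R1 at 1]
3. h(cons(b, e))  →  b   [R6 at ε]

Reduce t₂ = h(cons(h(cons(k(cons(b, cons(e, e)), cons(b, e)), e)), e)):
1. h(cons(h(cons(k(cons(b, cons(e, e)), cons(b, e)), e)), e))  →  h(cons(k(cons(b, cons(e, e)), cons(b, e)), e))   [R6 at ε]
2. h(cons(k(cons(b, cons(e, e)), cons(b, e)), e))  →  k(cons(b, cons(e, e)), cons(b, e))   [R6 at ε]
3. k(cons(b, cons(e, e)), cons(b, e))  →  e   [R1 at ε]

no — NF(t₁) = b, NF(t₂) = e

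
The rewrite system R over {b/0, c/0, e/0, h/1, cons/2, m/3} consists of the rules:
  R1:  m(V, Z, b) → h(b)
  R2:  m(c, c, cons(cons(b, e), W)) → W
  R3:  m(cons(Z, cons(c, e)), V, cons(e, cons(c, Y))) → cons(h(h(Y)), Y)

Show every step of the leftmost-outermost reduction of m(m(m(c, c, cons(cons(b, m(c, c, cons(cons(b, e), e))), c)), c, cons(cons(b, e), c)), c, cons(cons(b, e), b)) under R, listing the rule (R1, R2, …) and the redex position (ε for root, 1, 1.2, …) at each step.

1. m(m(m(c, c, cons(cons(b, m(c, c, cons(cons(b, e), e))), c)), c, cons(cons(b, e), c)), c, cons(cons(b, e), b))  →  m(m(m(c, c, cons(cons(b, e), c)), c, cons(cons(b, e), c)), c, cons(cons(b, e), b))   [R2 at 1.1.3.1.2]
2. m(m(m(c, c, cons(cons(b, e), c)), c, cons(cons(b, e), c)), c, cons(cons(b, e), b))  →  m(m(c, c, cons(cons(b, e), c)), c, cons(cons(b, e), b))   [R2 at 1.1]
3. m(m(c, c, cons(cons(b, e), c)), c, cons(cons(b, e), b))  →  m(c, c, cons(cons(b, e), b))   [R2 at 1]
4. m(c, c, cons(cons(b, e), b))  →  b   [R2 at ε]

b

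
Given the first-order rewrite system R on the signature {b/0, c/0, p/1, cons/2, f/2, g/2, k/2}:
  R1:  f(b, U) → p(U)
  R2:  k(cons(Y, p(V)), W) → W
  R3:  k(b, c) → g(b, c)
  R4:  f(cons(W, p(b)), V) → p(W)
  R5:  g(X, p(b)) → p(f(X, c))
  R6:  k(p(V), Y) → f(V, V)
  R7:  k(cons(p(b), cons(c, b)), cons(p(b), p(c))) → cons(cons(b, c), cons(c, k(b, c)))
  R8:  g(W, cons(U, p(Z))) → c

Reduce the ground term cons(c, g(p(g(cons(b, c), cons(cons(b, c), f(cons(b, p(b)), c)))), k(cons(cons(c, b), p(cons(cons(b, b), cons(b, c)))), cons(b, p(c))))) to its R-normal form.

1. cons(c, g(p(g(cons(b, c), cons(cons(b, c), f(cons(b, p(b)), c)))), k(cons(cons(c, b), p(cons(cons(b, b), cons(b, c)))), cons(b, p(c)))))  →  cons(c, g(p(g(cons(b, c), cons(cons(b, c), p(b)))), k(cons(cons(c, b), p(cons(cons(b, b), cons(b, c)))), cons(b, p(c)))))   [R4 at 2.1.1.2.2]
2. cons(c, g(p(g(cons(b, c), cons(cons(b, c), p(b)))), k(cons(cons(c, b), p(cons(cons(b, b), cons(b, c)))), cons(b, p(c)))))  →  cons(c, g(p(c), k(cons(cons(c, b), p(cons(cons(b, b), cons(b, c)))), cons(b, p(c)))))   [R8 at 2.1.1]
3. cons(c, g(p(c), k(cons(cons(c, b), p(cons(cons(b, b), cons(b, c)))), cons(b, p(c)))))  →  cons(c, g(p(c), cons(b, p(c))))   [R2 at 2.2]
4. cons(c, g(p(c), cons(b, p(c))))  →  cons(c, c)   [R8 at 2]

cons(c, c)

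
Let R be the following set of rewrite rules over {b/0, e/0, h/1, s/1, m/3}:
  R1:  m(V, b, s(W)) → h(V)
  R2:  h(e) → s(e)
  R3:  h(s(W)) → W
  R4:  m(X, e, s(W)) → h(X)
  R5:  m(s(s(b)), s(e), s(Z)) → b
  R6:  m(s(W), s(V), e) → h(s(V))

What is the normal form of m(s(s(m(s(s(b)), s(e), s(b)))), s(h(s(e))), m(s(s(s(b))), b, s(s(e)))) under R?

1. m(s(s(m(s(s(b)), s(e), s(b)))), s(h(s(e))), m(s(s(s(b))), b, s(s(e))))  →  m(s(s(b)), s(h(s(e))), m(s(s(s(b))), b, s(s(e))))   [R5 at 1.1.1]
2. m(s(s(b)), s(h(s(e))), m(s(s(s(b))), b, s(s(e))))  →  m(s(s(b)), s(e), m(s(s(s(b))), b, s(s(e))))   [R3 at 2.1]
3. m(s(s(b)), s(e), m(s(s(s(b))), b, s(s(e))))  →  m(s(s(b)), s(e), h(s(s(s(b)))))   [R1 at 3]
4. m(s(s(b)), s(e), h(s(s(s(b)))))  →  m(s(s(b)), s(e), s(s(b)))   [R3 at 3]
5. m(s(s(b)), s(e), s(s(b)))  →  b   [R5 at ε]

b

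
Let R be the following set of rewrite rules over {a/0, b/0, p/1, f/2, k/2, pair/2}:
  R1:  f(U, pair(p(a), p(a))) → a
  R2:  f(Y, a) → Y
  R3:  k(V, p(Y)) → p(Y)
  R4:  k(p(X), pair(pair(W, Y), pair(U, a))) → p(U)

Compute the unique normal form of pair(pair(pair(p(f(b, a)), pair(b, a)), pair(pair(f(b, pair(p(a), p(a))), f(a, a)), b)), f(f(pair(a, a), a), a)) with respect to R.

1. pair(pair(pair(p(f(b, a)), pair(b, a)), pair(pair(f(b, pair(p(a), p(a))), f(a, a)), b)), f(f(pair(a, a), a), a))  →  pair(pair(pair(p(b), pair(b, a)), pair(pair(f(b, pair(p(a), p(a))), f(a, a)), b)), f(f(pair(a, a), a), a))   [R2 at 1.1.1.1]
2. pair(pair(pair(p(b), pair(b, a)), pair(pair(f(b, pair(p(a), p(a))), f(a, a)), b)), f(f(pair(a, a), a), a))  →  pair(pair(pair(p(b), pair(b, a)), pair(pair(a, f(a, a)), b)), f(f(pair(a, a), a), a))   [R1 at 1.2.1.1]
3. pair(pair(pair(p(b), pair(b, a)), pair(pair(a, f(a, a)), b)), f(f(pair(a, a), a), a))  →  pair(pair(pair(p(b), pair(b, a)), pair(pair(a, a), b)), f(f(pair(a, a), a), a))   [R2 at 1.2.1.2]
4. pair(pair(pair(p(b), pair(b, a)), pair(pair(a, a), b)), f(f(pair(a, a), a), a))  →  pair(pair(pair(p(b), pair(b, a)), pair(pair(a, a), b)), f(pair(a, a), a))   [R2 at 2]
5. pair(pair(pair(p(b), pair(b, a)), pair(pair(a, a), b)), f(pair(a, a), a))  →  pair(pair(pair(p(b), pair(b, a)), pair(pair(a, a), b)), pair(a, a))   [R2 at 2]

pair(pair(pair(p(b), pair(b, a)), pair(pair(a, a), b)), pair(a, a))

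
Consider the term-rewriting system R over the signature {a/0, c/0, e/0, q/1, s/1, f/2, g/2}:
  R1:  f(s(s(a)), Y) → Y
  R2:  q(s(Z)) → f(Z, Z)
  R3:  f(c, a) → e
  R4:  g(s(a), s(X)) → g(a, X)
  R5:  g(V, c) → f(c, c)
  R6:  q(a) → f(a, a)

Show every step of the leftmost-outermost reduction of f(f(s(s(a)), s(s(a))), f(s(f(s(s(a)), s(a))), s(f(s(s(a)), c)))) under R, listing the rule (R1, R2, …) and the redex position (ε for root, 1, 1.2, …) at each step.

s(c)

1. f(f(s(s(a)), s(s(a))), f(s(f(s(s(a)), s(a))), s(f(s(s(a)), c))))  →  f(s(s(a)), f(s(f(s(s(a)), s(a))), s(f(s(s(a)), c))))   [R1 at 1]
2. f(s(s(a)), f(s(f(s(s(a)), s(a))), s(f(s(s(a)), c))))  →  f(s(f(s(s(a)), s(a))), s(f(s(s(a)), c)))   [R1 at ε]
3. f(s(f(s(s(a)), s(a))), s(f(s(s(a)), c)))  →  f(s(s(a)), s(f(s(s(a)), c)))   [R1 at 1.1]
4. f(s(s(a)), s(f(s(s(a)), c)))  →  s(f(s(s(a)), c))   [R1 at ε]
5. s(f(s(s(a)), c))  →  s(c)   [R1 at 1]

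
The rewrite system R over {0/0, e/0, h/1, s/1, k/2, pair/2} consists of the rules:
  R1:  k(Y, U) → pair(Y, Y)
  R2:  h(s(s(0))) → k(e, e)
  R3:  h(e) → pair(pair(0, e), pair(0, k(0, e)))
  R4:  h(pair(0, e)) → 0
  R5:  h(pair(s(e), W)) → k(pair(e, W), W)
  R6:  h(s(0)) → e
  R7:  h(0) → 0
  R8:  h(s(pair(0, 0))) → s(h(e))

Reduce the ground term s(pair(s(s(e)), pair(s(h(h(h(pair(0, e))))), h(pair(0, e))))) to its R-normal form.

1. s(pair(s(s(e)), pair(s(h(h(h(pair(0, e))))), h(pair(0, e)))))  →  s(pair(s(s(e)), pair(s(h(h(0))), h(pair(0, e)))))   [R4 at 1.2.1.1.1.1]
2. s(pair(s(s(e)), pair(s(h(h(0))), h(pair(0, e)))))  →  s(pair(s(s(e)), pair(s(h(0)), h(pair(0, e)))))   [R7 at 1.2.1.1.1]
3. s(pair(s(s(e)), pair(s(h(0)), h(pair(0, e)))))  →  s(pair(s(s(e)), pair(s(0), h(pair(0, e)))))   [R7 at 1.2.1.1]
4. s(pair(s(s(e)), pair(s(0), h(pair(0, e)))))  →  s(pair(s(s(e)), pair(s(0), 0)))   [R4 at 1.2.2]

s(pair(s(s(e)), pair(s(0), 0)))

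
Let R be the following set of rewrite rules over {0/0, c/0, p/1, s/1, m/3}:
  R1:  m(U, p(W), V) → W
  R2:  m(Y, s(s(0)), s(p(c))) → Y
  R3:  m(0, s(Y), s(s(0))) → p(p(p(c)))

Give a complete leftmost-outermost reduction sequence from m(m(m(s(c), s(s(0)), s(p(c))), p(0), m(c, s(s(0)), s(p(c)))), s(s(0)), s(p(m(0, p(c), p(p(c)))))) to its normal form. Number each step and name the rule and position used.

1. m(m(m(s(c), s(s(0)), s(p(c))), p(0), m(c, s(s(0)), s(p(c)))), s(s(0)), s(p(m(0, p(c), p(p(c))))))  →  m(0, s(s(0)), s(p(m(0, p(c), p(p(c))))))   [R1 at 1]
2. m(0, s(s(0)), s(p(m(0, p(c), p(p(c))))))  →  m(0, s(s(0)), s(p(c)))   [R1 at 3.1.1]
3. m(0, s(s(0)), s(p(c)))  →  0   [R2 at ε]

0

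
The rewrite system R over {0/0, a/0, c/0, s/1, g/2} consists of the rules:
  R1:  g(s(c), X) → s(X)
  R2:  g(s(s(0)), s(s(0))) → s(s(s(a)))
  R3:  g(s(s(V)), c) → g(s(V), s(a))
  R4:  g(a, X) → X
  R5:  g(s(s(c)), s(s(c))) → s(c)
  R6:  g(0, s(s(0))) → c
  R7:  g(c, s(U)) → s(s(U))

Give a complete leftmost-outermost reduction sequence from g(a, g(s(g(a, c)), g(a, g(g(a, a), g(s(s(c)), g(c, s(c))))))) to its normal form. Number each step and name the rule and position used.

s(s(c))

1. g(a, g(s(g(a, c)), g(a, g(g(a, a), g(s(s(c)), g(c, s(c)))))))  →  g(s(g(a, c)), g(a, g(g(a, a), g(s(s(c)), g(c, s(c))))))   [R4 at ε]
2. g(s(g(a, c)), g(a, g(g(a, a), g(s(s(c)), g(c, s(c))))))  →  g(s(c), g(a, g(g(a, a), g(s(s(c)), g(c, s(c))))))   [R4 at 1.1]
3. g(s(c), g(a, g(g(a, a), g(s(s(c)), g(c, s(c))))))  →  s(g(a, g(g(a, a), g(s(s(c)), g(c, s(c))))))   [R1 at ε]
4. s(g(a, g(g(a, a), g(s(s(c)), g(c, s(c))))))  →  s(g(g(a, a), g(s(s(c)), g(c, s(c)))))   [R4 at 1]
5. s(g(g(a, a), g(s(s(c)), g(c, s(c)))))  →  s(g(a, g(s(s(c)), g(c, s(c)))))   [R4 at 1.1]
6. s(g(a, g(s(s(c)), g(c, s(c)))))  →  s(g(s(s(c)), g(c, s(c))))   [R4 at 1]
7. s(g(s(s(c)), g(c, s(c))))  →  s(g(s(s(c)), s(s(c))))   [R7 at 1.2]
8. s(g(s(s(c)), s(s(c))))  →  s(s(c))   [R5 at 1]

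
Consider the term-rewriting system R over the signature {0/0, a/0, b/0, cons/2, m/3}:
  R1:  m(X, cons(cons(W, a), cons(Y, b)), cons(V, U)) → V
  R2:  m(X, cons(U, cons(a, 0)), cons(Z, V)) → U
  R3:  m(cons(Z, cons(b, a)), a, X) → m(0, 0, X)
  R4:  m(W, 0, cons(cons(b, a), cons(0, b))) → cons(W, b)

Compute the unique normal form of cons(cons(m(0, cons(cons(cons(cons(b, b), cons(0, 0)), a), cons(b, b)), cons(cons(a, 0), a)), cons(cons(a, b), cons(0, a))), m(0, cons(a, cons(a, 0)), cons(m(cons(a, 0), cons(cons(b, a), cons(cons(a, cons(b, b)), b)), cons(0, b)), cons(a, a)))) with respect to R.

cons(cons(cons(a, 0), cons(cons(a, b), cons(0, a))), a)

1. cons(cons(m(0, cons(cons(cons(cons(b, b), cons(0, 0)), a), cons(b, b)), cons(cons(a, 0), a)), cons(cons(a, b), cons(0, a))), m(0, cons(a, cons(a, 0)), cons(m(cons(a, 0), cons(cons(b, a), cons(cons(a, cons(b, b)), b)), cons(0, b)), cons(a, a))))  →  cons(cons(cons(a, 0), cons(cons(a, b), cons(0, a))), m(0, cons(a, cons(a, 0)), cons(m(cons(a, 0), cons(cons(b, a), cons(cons(a, cons(b, b)), b)), cons(0, b)), cons(a, a))))   [R1 at 1.1]
2. cons(cons(cons(a, 0), cons(cons(a, b), cons(0, a))), m(0, cons(a, cons(a, 0)), cons(m(cons(a, 0), cons(cons(b, a), cons(cons(a, cons(b, b)), b)), cons(0, b)), cons(a, a))))  →  cons(cons(cons(a, 0), cons(cons(a, b), cons(0, a))), a)   [R2 at 2]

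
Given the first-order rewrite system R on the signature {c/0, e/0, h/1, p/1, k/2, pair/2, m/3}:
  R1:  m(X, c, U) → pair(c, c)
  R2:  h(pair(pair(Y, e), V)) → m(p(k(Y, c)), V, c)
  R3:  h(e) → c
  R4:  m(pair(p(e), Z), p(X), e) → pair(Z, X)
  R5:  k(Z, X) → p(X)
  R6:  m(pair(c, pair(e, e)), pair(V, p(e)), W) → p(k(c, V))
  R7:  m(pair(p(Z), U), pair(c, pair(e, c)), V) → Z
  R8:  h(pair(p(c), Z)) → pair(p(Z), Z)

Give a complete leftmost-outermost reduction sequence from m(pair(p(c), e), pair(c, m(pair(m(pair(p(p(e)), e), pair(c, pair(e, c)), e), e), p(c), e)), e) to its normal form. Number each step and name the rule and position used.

1. m(pair(p(c), e), pair(c, m(pair(m(pair(p(p(e)), e), pair(c, pair(e, c)), e), e), p(c), e)), e)  →  m(pair(p(c), e), pair(c, m(pair(p(e), e), p(c), e)), e)   [R7 at 2.2.1.1]
2. m(pair(p(c), e), pair(c, m(pair(p(e), e), p(c), e)), e)  →  m(pair(p(c), e), pair(c, pair(e, c)), e)   [R4 at 2.2]
3. m(pair(p(c), e), pair(c, pair(e, c)), e)  →  c   [R7 at ε]

c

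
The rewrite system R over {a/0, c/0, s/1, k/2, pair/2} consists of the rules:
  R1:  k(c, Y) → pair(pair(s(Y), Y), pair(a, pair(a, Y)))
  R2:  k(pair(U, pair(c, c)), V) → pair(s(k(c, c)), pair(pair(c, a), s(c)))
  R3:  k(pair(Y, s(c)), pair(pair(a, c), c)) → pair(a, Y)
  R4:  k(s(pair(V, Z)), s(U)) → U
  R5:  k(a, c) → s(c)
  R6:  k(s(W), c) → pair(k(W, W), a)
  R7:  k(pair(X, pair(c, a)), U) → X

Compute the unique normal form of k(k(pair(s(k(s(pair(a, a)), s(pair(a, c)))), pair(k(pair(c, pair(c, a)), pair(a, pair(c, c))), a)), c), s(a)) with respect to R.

a

1. k(k(pair(s(k(s(pair(a, a)), s(pair(a, c)))), pair(k(pair(c, pair(c, a)), pair(a, pair(c, c))), a)), c), s(a))  →  k(k(pair(s(pair(a, c)), pair(k(pair(c, pair(c, a)), pair(a, pair(c, c))), a)), c), s(a))   [R4 at 1.1.1.1]
2. k(k(pair(s(pair(a, c)), pair(k(pair(c, pair(c, a)), pair(a, pair(c, c))), a)), c), s(a))  →  k(k(pair(s(pair(a, c)), pair(c, a)), c), s(a))   [R7 at 1.1.2.1]
3. k(k(pair(s(pair(a, c)), pair(c, a)), c), s(a))  →  k(s(pair(a, c)), s(a))   [R7 at 1]
4. k(s(pair(a, c)), s(a))  →  a   [R4 at ε]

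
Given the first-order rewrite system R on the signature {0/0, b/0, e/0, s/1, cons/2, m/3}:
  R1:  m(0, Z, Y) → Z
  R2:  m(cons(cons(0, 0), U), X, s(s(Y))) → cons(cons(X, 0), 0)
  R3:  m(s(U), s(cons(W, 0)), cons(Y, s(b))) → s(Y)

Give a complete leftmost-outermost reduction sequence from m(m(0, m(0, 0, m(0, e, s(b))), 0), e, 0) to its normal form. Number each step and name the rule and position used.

e

1. m(m(0, m(0, 0, m(0, e, s(b))), 0), e, 0)  →  m(m(0, 0, m(0, e, s(b))), e, 0)   [R1 at 1]
2. m(m(0, 0, m(0, e, s(b))), e, 0)  →  m(0, e, 0)   [R1 at 1]
3. m(0, e, 0)  →  e   [R1 at ε]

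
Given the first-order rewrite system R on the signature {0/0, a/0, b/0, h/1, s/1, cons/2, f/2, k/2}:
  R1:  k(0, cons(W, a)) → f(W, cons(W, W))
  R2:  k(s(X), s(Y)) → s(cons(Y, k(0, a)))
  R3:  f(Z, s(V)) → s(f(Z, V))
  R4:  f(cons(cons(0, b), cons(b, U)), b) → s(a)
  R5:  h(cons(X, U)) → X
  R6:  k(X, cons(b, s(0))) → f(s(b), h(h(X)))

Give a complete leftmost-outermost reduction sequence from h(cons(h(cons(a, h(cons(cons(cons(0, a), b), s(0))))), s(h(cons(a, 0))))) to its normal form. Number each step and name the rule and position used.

a

1. h(cons(h(cons(a, h(cons(cons(cons(0, a), b), s(0))))), s(h(cons(a, 0)))))  →  h(cons(a, h(cons(cons(cons(0, a), b), s(0)))))   [R5 at ε]
2. h(cons(a, h(cons(cons(cons(0, a), b), s(0)))))  →  a   [R5 at ε]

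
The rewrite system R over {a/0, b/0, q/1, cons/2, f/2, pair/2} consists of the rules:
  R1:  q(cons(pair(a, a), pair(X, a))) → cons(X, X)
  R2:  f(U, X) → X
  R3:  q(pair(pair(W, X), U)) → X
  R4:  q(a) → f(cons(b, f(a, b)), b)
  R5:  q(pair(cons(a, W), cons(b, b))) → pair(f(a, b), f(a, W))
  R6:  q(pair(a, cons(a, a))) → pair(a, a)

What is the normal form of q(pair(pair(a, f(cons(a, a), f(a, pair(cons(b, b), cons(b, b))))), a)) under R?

1. q(pair(pair(a, f(cons(a, a), f(a, pair(cons(b, b), cons(b, b))))), a))  →  f(cons(a, a), f(a, pair(cons(b, b), cons(b, b))))   [R3 at ε]
2. f(cons(a, a), f(a, pair(cons(b, b), cons(b, b))))  →  f(a, pair(cons(b, b), cons(b, b)))   [R2 at ε]
3. f(a, pair(cons(b, b), cons(b, b)))  →  pair(cons(b, b), cons(b, b))   [R2 at ε]

pair(cons(b, b), cons(b, b))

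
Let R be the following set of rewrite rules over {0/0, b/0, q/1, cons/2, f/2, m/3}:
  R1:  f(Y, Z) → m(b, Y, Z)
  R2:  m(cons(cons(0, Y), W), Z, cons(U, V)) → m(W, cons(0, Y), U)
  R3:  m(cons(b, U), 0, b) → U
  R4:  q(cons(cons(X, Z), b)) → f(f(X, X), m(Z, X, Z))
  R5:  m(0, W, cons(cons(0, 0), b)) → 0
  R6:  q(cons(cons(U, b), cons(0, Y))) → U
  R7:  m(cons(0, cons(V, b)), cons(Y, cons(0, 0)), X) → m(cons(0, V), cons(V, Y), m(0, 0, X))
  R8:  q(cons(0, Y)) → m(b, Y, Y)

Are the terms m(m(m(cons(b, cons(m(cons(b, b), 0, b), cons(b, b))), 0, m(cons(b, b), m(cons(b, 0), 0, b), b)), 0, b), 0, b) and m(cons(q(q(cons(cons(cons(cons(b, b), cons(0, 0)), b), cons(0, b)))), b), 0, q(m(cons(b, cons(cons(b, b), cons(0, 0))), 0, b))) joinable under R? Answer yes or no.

Reduce t₁ = m(m(m(cons(b, cons(m(cons(b, b), 0, b), cons(b, b))), 0, m(cons(b, b), m(cons(b, 0), 0, b), b)), 0, b), 0, b):
1. m(m(m(cons(b, cons(m(cons(b, b), 0, b), cons(b, b))), 0, m(cons(b, b), m(cons(b, 0), 0, b), b)), 0, b), 0, b)  →  m(m(m(cons(b, cons(b, cons(b, b))), 0, m(cons(b, b), m(cons(b, 0), 0, b), b)), 0, b), 0, b)   [R3 at 1.1.1.2.1]
2. m(m(m(cons(b, cons(b, cons(b, b))), 0, m(cons(b, b), m(cons(b, 0), 0, b), b)), 0, b), 0, b)  →  m(m(m(cons(b, cons(b, cons(b, b))), 0, m(cons(b, b), 0, b)), 0, b), 0, b)   [R3 at 1.1.3.2]
3. m(m(m(cons(b, cons(b, cons(b, b))), 0, m(cons(b, b), 0, b)), 0, b), 0, b)  →  m(m(m(cons(b, cons(b, cons(b, b))), 0, b), 0, b), 0, b)   [R3 at 1.1.3]
4. m(m(m(cons(b, cons(b, cons(b, b))), 0, b), 0, b), 0, b)  →  m(m(cons(b, cons(b, b)), 0, b), 0, b)   [R3 at 1.1]
5. m(m(cons(b, cons(b, b)), 0, b), 0, b)  →  m(cons(b, b), 0, b)   [R3 at 1]
6. m(cons(b, b), 0, b)  →  b   [R3 at ε]

Reduce t₂ = m(cons(q(q(cons(cons(cons(cons(b, b), cons(0, 0)), b), cons(0, b)))), b), 0, q(m(cons(b, cons(cons(b, b), cons(0, 0))), 0, b))):
1. m(cons(q(q(cons(cons(cons(cons(b, b), cons(0, 0)), b), cons(0, b)))), b), 0, q(m(cons(b, cons(cons(b, b), cons(0, 0))), 0, b)))  →  m(cons(q(cons(cons(b, b), cons(0, 0))), b), 0, q(m(cons(b, cons(cons(b, b), cons(0, 0))), 0, b)))   [R6 at 1.1.1]
2. m(cons(q(cons(cons(b, b), cons(0, 0))), b), 0, q(m(cons(b, cons(cons(b, b), cons(0, 0))), 0, b)))  →  m(cons(b, b), 0, q(m(cons(b, cons(cons(b, b), cons(0, 0))), 0, b)))   [R6 at 1.1]
3. m(cons(b, b), 0, q(m(cons(b, cons(cons(b, b), cons(0, 0))), 0, b)))  →  m(cons(b, b), 0, q(cons(cons(b, b), cons(0, 0))))   [R3 at 3.1]
4. m(cons(b, b), 0, q(cons(cons(b, b), cons(0, 0))))  →  m(cons(b, b), 0, b)   [R6 at 3]
5. m(cons(b, b), 0, b)  →  b   [R3 at ε]

yes — NF(t₁) = b, NF(t₂) = b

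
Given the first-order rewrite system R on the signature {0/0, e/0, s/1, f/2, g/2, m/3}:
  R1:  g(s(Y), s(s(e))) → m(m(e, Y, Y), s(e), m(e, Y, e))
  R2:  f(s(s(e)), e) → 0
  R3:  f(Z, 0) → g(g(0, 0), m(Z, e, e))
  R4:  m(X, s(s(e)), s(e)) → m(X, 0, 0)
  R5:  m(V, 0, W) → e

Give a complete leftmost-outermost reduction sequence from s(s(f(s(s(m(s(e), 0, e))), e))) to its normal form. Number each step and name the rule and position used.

s(s(0))

1. s(s(f(s(s(m(s(e), 0, e))), e)))  →  s(s(f(s(s(e)), e)))   [R5 at 1.1.1.1.1]
2. s(s(f(s(s(e)), e)))  →  s(s(0))   [R2 at 1.1]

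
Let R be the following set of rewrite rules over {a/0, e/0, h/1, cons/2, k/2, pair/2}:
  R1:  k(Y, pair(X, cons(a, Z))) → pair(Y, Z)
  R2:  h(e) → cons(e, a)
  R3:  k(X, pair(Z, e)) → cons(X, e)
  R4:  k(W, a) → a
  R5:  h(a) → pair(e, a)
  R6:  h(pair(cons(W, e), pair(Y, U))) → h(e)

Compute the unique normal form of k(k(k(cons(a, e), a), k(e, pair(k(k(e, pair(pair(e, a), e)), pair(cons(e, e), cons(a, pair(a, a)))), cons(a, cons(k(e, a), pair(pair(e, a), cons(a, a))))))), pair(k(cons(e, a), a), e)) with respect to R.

cons(pair(a, pair(pair(e, a), cons(a, a))), e)

1. k(k(k(cons(a, e), a), k(e, pair(k(k(e, pair(pair(e, a), e)), pair(cons(e, e), cons(a, pair(a, a)))), cons(a, cons(k(e, a), pair(pair(e, a), cons(a, a))))))), pair(k(cons(e, a), a), e))  →  cons(k(k(cons(a, e), a), k(e, pair(k(k(e, pair(pair(e, a), e)), pair(cons(e, e), cons(a, pair(a, a)))), cons(a, cons(k(e, a), pair(pair(e, a), cons(a, a))))))), e)   [R3 at ε]
2. cons(k(k(cons(a, e), a), k(e, pair(k(k(e, pair(pair(e, a), e)), pair(cons(e, e), cons(a, pair(a, a)))), cons(a, cons(k(e, a), pair(pair(e, a), cons(a, a))))))), e)  →  cons(k(a, k(e, pair(k(k(e, pair(pair(e, a), e)), pair(cons(e, e), cons(a, pair(a, a)))), cons(a, cons(k(e, a), pair(pair(e, a), cons(a, a))))))), e)   [R4 at 1.1]
3. cons(k(a, k(e, pair(k(k(e, pair(pair(e, a), e)), pair(cons(e, e), cons(a, pair(a, a)))), cons(a, cons(k(e, a), pair(pair(e, a), cons(a, a))))))), e)  →  cons(k(a, pair(e, cons(k(e, a), pair(pair(e, a), cons(a, a))))), e)   [R1 at 1.2]
4. cons(k(a, pair(e, cons(k(e, a), pair(pair(e, a), cons(a, a))))), e)  →  cons(k(a, pair(e, cons(a, pair(pair(e, a), cons(a, a))))), e)   [R4 at 1.2.2.1]
5. cons(k(a, pair(e, cons(a, pair(pair(e, a), cons(a, a))))), e)  →  cons(pair(a, pair(pair(e, a), cons(a, a))), e)   [R1 at 1]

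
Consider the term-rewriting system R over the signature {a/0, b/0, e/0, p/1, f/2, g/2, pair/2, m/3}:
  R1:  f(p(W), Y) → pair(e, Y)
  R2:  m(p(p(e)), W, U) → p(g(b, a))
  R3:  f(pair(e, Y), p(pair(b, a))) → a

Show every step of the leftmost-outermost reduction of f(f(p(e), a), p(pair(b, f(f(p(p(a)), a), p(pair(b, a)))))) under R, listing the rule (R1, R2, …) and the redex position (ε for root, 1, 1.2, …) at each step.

a

1. f(f(p(e), a), p(pair(b, f(f(p(p(a)), a), p(pair(b, a))))))  →  f(pair(e, a), p(pair(b, f(f(p(p(a)), a), p(pair(b, a))))))   [R1 at 1]
2. f(pair(e, a), p(pair(b, f(f(p(p(a)), a), p(pair(b, a))))))  →  f(pair(e, a), p(pair(b, f(pair(e, a), p(pair(b, a))))))   [R1 at 2.1.2.1]
3. f(pair(e, a), p(pair(b, f(pair(e, a), p(pair(b, a))))))  →  f(pair(e, a), p(pair(b, a)))   [R3 at 2.1.2]
4. f(pair(e, a), p(pair(b, a)))  →  a   [R3 at ε]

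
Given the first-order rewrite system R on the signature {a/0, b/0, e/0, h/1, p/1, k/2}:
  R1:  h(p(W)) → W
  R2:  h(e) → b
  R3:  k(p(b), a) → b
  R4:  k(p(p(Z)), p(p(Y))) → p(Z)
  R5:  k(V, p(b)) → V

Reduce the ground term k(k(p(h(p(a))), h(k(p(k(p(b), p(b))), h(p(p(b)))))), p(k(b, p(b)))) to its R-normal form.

1. k(k(p(h(p(a))), h(k(p(k(p(b), p(b))), h(p(p(b)))))), p(k(b, p(b))))  →  k(k(p(a), h(k(p(k(p(b), p(b))), h(p(p(b)))))), p(k(b, p(b))))   [R1 at 1.1.1]
2. k(k(p(a), h(k(p(k(p(b), p(b))), h(p(p(b)))))), p(k(b, p(b))))  →  k(k(p(a), h(k(p(p(b)), h(p(p(b)))))), p(k(b, p(b))))   [R5 at 1.2.1.1.1]
3. k(k(p(a), h(k(p(p(b)), h(p(p(b)))))), p(k(b, p(b))))  →  k(k(p(a), h(k(p(p(b)), p(b)))), p(k(b, p(b))))   [R1 at 1.2.1.2]
4. k(k(p(a), h(k(p(p(b)), p(b)))), p(k(b, p(b))))  →  k(k(p(a), h(p(p(b)))), p(k(b, p(b))))   [R5 at 1.2.1]
5. k(k(p(a), h(p(p(b)))), p(k(b, p(b))))  →  k(k(p(a), p(b)), p(k(b, p(b))))   [R1 at 1.2]
6. k(k(p(a), p(b)), p(k(b, p(b))))  →  k(p(a), p(k(b, p(b))))   [R5 at 1]
7. k(p(a), p(k(b, p(b))))  →  k(p(a), p(b))   [R5 at 2.1]
8. k(p(a), p(b))  →  p(a)   [R5 at ε]

p(a)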